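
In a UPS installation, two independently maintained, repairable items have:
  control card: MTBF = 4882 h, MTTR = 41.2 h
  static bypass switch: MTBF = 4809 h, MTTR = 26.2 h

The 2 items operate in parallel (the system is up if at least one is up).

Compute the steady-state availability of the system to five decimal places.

A(control card) = MTBF/(MTBF+MTTR) = 4882/(4882+41.2) = 0.991631
A(static bypass switch) = MTBF/(MTBF+MTTR) = 4809/(4809+26.2) = 0.994581
Parallel availability: 1 − (1 − 0.991631)(1 − 0.994581) = 0.99995

0.99995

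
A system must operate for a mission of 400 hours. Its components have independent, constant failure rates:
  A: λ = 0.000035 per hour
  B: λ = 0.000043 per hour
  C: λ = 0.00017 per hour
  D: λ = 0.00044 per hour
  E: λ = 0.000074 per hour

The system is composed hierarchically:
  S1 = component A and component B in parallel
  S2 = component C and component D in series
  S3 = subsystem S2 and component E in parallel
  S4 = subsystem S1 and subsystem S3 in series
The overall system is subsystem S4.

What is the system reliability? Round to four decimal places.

R(A) = exp(−0.000035 × 400) = 0.986098
R(B) = exp(−0.000043 × 400) = 0.982947
R(C) = exp(−0.00017 × 400) = 0.934260
R(D) = exp(−0.00044 × 400) = 0.838618
R(E) = exp(−0.000074 × 400) = 0.970834
Parallel (A and B): 1 − (1 − 0.986098)(1 − 0.982947) = 0.999763
Series (C and D): 0.934260 × 0.838618 = 0.783487
Parallel ([0.783487] and E): 1 − (1 − 0.783487)(1 − 0.970834) = 0.993685
Series ([0.999763] and [0.993685]): 0.999763 × 0.993685 = 0.9934

0.9934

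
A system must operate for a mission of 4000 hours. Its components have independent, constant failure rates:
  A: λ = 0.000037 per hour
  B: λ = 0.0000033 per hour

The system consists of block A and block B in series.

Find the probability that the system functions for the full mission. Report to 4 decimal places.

R(A) = exp(−0.000037 × 4000) = 0.862431
R(B) = exp(−0.0000033 × 4000) = 0.986887
Series (A and B): 0.862431 × 0.986887 = 0.8511

0.8511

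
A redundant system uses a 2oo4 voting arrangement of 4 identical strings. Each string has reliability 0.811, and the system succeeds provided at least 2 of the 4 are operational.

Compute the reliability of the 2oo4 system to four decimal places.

0.9768

R = Σ_{i=2}^{4} C(4,i) p^i (1−p)^{4−i} with p = 0.811
C(4,2)·0.811^2·0.189^2 = 0.140967
C(4,3)·0.811^3·0.189^1 = 0.403259
C(4,4)·0.811^4·0.189^0 = 0.432597
Sum = 0.9768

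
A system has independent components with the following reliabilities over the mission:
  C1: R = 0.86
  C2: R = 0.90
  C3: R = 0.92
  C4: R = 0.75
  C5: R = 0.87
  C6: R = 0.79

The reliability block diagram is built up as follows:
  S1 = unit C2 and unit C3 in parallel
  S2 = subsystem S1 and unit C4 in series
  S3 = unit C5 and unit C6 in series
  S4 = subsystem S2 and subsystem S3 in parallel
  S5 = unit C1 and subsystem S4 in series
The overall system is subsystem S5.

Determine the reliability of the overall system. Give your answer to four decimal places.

Parallel (C2 and C3): 1 − (1 − 0.900000)(1 − 0.920000) = 0.992000
Series ([0.992000] and C4): 0.992000 × 0.750000 = 0.744000
Series (C5 and C6): 0.870000 × 0.790000 = 0.687300
Parallel ([0.744000] and [0.687300]): 1 − (1 − 0.744000)(1 − 0.687300) = 0.919949
Series (C1 and [0.919949]): 0.860000 × 0.919949 = 0.7912

0.7912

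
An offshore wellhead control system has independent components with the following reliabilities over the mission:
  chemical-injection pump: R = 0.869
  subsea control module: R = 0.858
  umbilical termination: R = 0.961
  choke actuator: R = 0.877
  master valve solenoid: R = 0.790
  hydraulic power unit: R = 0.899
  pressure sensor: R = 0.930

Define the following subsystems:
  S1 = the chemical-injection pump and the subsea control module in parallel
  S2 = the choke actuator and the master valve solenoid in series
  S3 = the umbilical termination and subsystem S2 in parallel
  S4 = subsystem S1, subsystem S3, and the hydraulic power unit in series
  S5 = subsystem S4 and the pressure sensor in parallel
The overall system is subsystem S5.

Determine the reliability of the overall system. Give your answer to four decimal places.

Parallel (chemical-injection pump and subsea control module): 1 − (1 − 0.869000)(1 − 0.858000) = 0.981398
Series (choke actuator and master valve solenoid): 0.877000 × 0.790000 = 0.692830
Parallel (umbilical termination and [0.692830]): 1 − (1 − 0.961000)(1 − 0.692830) = 0.988020
Series ([0.981398], [0.988020], and hydraulic power unit): 0.981398 × 0.988020 × 0.899000 = 0.871707
Parallel ([0.871707] and pressure sensor): 1 − (1 − 0.871707)(1 − 0.930000) = 0.9910

0.9910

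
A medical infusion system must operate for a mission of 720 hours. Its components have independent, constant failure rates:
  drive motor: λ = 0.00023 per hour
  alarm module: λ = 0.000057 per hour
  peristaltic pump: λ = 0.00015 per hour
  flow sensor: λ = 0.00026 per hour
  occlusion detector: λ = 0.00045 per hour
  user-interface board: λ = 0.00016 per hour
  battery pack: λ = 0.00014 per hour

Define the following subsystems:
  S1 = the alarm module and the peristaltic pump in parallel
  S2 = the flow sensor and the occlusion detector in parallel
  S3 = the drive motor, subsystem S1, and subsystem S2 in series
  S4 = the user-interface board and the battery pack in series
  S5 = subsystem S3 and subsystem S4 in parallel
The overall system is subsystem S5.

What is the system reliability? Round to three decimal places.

0.962

R(drive motor) = exp(−0.00023 × 720) = 0.84739
R(alarm module) = exp(−0.000057 × 720) = 0.95979
R(peristaltic pump) = exp(−0.00015 × 720) = 0.89763
R(flow sensor) = exp(−0.00026 × 720) = 0.82928
R(occlusion detector) = exp(−0.00045 × 720) = 0.72325
R(user-interface board) = exp(−0.00016 × 720) = 0.89119
R(battery pack) = exp(−0.00014 × 720) = 0.90411
Parallel (alarm module and peristaltic pump): 1 − (1 − 0.95979)(1 − 0.89763) = 0.99588
Parallel (flow sensor and occlusion detector): 1 − (1 − 0.82928)(1 − 0.72325) = 0.95275
Series (drive motor, [0.99588], and [0.95275]): 0.84739 × 0.99588 × 0.95275 = 0.80402
Series (user-interface board and battery pack): 0.89119 × 0.90411 = 0.80573
Parallel ([0.80402] and [0.80573]): 1 − (1 − 0.80402)(1 − 0.80573) = 0.962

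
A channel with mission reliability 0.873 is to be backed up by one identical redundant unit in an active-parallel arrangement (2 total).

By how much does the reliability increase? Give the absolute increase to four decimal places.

0.1109

R_before = 0.873
R_after = 1 − (1 − 0.873)^2 = 0.9839
ΔR = 0.9839 − 0.873 = 0.1109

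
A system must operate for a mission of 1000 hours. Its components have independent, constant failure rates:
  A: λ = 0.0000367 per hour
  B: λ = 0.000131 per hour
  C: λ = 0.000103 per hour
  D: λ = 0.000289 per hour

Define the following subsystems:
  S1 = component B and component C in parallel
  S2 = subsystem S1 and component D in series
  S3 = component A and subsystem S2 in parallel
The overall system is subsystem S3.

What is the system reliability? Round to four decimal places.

0.9906

R(A) = exp(−0.0000367 × 1000) = 0.963965
R(B) = exp(−0.000131 × 1000) = 0.877218
R(C) = exp(−0.000103 × 1000) = 0.902127
R(D) = exp(−0.000289 × 1000) = 0.749012
Parallel (B and C): 1 − (1 − 0.877218)(1 − 0.902127) = 0.987983
Series ([0.987983] and D): 0.987983 × 0.749012 = 0.740011
Parallel (A and [0.740011]): 1 − (1 − 0.963965)(1 − 0.740011) = 0.9906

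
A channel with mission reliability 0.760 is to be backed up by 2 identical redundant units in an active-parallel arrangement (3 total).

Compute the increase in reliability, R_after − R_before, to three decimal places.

R_before = 0.760
R_after = 1 − (1 − 0.760)^3 = 0.986
ΔR = 0.986 − 0.760 = 0.226

0.226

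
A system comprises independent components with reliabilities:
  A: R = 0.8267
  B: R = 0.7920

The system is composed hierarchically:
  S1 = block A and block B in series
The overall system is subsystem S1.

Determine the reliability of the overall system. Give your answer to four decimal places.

0.6547

Series (A and B): 0.826700 × 0.792000 = 0.6547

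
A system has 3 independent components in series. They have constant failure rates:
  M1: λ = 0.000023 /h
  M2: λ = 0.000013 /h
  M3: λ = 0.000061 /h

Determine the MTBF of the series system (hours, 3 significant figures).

10300

Series of exponential components: λ_sys = Σ λ_i
λ_sys = 0.000023 + 0.000013 + 0.000061 = 9.7000e-05 /h
MTBF = 1 / λ_sys = 10300 h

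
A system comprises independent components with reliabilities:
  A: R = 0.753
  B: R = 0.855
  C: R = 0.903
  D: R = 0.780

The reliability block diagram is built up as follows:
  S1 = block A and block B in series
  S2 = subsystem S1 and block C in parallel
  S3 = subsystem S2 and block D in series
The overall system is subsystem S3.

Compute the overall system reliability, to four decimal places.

Series (A and B): 0.753000 × 0.855000 = 0.643815
Parallel ([0.643815] and C): 1 − (1 − 0.643815)(1 − 0.903000) = 0.965450
Series ([0.965450] and D): 0.965450 × 0.780000 = 0.7531

0.7531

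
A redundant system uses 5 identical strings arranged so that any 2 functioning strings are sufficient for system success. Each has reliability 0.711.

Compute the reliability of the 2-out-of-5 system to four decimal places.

R = Σ_{i=2}^{5} C(5,i) p^i (1−p)^{5−i} with p = 0.711
C(5,2)·0.711^2·0.289^3 = 0.122020
C(5,3)·0.711^3·0.289^2 = 0.300196
C(5,4)·0.711^4·0.289^1 = 0.369272
C(5,5)·0.711^5·0.289^0 = 0.181697
Sum = 0.9732

0.9732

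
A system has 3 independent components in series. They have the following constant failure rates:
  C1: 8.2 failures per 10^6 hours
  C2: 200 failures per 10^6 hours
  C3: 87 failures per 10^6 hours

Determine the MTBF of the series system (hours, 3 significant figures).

3390

Series of exponential components: λ_sys = Σ λ_i
λ_sys = 0.0000082 + 0.00020 + 0.000087 = 2.9520e-04 /h
MTBF = 1 / λ_sys = 3390 h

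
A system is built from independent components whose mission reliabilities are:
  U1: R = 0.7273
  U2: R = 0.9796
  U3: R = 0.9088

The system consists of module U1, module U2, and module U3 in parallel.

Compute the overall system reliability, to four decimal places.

Parallel (U1, U2, and U3): 1 − (1 − 0.727300)(1 − 0.979600)(1 − 0.908800) = 0.9995

0.9995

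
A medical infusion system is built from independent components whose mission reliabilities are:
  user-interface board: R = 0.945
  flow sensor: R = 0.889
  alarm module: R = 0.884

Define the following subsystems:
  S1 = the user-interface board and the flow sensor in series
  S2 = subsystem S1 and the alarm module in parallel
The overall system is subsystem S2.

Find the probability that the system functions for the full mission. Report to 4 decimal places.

Series (user-interface board and flow sensor): 0.945000 × 0.889000 = 0.840105
Parallel ([0.840105] and alarm module): 1 − (1 − 0.840105)(1 − 0.884000) = 0.9815

0.9815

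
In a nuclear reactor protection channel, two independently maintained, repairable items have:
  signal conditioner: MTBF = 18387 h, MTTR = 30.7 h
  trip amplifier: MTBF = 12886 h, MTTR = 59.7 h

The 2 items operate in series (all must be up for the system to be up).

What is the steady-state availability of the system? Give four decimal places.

0.9937

A(signal conditioner) = MTBF/(MTBF+MTTR) = 18387/(18387+30.7) = 0.998333
A(trip amplifier) = MTBF/(MTBF+MTTR) = 12886/(12886+59.7) = 0.995388
Series availability: 0.998333 × 0.995388 = 0.9937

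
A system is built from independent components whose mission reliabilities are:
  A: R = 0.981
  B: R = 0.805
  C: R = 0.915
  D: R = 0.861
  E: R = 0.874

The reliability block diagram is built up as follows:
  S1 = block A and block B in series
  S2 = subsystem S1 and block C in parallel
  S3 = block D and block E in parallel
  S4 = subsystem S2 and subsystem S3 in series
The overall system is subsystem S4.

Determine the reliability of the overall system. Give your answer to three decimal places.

Series (A and B): 0.98100 × 0.80500 = 0.78971
Parallel ([0.78971] and C): 1 − (1 − 0.78971)(1 − 0.91500) = 0.98213
Parallel (D and E): 1 − (1 − 0.86100)(1 − 0.87400) = 0.98249
Series ([0.98213] and [0.98249]): 0.98213 × 0.98249 = 0.965

0.965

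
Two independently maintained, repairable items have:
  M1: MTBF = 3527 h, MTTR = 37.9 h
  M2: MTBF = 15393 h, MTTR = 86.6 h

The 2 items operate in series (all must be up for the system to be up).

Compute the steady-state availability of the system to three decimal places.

0.984

A(M1) = MTBF/(MTBF+MTTR) = 3527/(3527+37.9) = 0.989369
A(M2) = MTBF/(MTBF+MTTR) = 15393/(15393+86.6) = 0.994406
Series availability: 0.989369 × 0.994406 = 0.984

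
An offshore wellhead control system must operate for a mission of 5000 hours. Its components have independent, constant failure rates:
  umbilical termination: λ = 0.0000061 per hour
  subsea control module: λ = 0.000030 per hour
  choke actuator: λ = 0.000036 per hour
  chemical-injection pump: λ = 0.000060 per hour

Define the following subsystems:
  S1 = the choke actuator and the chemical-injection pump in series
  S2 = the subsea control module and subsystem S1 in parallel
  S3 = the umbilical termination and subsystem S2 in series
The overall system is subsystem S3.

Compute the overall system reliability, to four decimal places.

0.9185

R(umbilical termination) = exp(−0.0000061 × 5000) = 0.969960
R(subsea control module) = exp(−0.000030 × 5000) = 0.860708
R(choke actuator) = exp(−0.000036 × 5000) = 0.835270
R(chemical-injection pump) = exp(−0.000060 × 5000) = 0.740818
Series (choke actuator and chemical-injection pump): 0.835270 × 0.740818 = 0.618783
Parallel (subsea control module and [0.618783]): 1 − (1 − 0.860708)(1 − 0.618783) = 0.946900
Series (umbilical termination and [0.946900]): 0.969960 × 0.946900 = 0.9185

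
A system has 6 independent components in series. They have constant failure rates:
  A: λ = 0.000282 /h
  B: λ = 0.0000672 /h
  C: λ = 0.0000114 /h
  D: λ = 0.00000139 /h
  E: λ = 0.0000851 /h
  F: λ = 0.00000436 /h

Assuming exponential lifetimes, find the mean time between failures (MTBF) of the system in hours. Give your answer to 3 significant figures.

Series of exponential components: λ_sys = Σ λ_i
λ_sys = 0.000282 + 0.0000672 + 0.0000114 + 0.00000139 + 0.0000851 + 0.00000436 = 4.5145e-04 /h
MTBF = 1 / λ_sys = 2220 h

2220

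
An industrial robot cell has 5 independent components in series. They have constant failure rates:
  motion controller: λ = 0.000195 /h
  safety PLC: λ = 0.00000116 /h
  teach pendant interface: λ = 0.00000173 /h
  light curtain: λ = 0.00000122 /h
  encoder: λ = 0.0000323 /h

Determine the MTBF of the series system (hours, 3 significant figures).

4320

Series of exponential components: λ_sys = Σ λ_i
λ_sys = 0.000195 + 0.00000116 + 0.00000173 + 0.00000122 + 0.0000323 = 2.3141e-04 /h
MTBF = 1 / λ_sys = 4320 h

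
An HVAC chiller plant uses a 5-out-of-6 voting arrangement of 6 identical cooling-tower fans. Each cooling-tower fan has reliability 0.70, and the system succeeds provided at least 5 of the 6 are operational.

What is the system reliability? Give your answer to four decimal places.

0.4202

R = Σ_{i=5}^{6} C(6,i) p^i (1−p)^{6−i} with p = 0.70
C(6,5)·0.70^5·0.30^1 = 0.302526
C(6,6)·0.70^6·0.30^0 = 0.117649
Sum = 0.4202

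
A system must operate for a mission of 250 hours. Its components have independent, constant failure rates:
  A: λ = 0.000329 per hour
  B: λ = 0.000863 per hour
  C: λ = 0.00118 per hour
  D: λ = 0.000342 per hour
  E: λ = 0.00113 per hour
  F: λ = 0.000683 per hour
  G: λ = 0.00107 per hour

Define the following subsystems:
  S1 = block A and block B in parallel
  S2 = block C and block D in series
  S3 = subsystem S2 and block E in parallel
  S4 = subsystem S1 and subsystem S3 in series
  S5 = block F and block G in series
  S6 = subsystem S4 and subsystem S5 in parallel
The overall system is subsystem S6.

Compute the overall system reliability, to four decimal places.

0.9673

R(A) = exp(−0.000329 × 250) = 0.921042
R(B) = exp(−0.000863 × 250) = 0.805937
R(C) = exp(−0.00118 × 250) = 0.744532
R(D) = exp(−0.000342 × 250) = 0.918053
R(E) = exp(−0.00113 × 250) = 0.753897
R(F) = exp(−0.000683 × 250) = 0.843032
R(G) = exp(−0.00107 × 250) = 0.765290
Parallel (A and B): 1 − (1 − 0.921042)(1 − 0.805937) = 0.984677
Series (C and D): 0.744532 × 0.918053 = 0.683520
Parallel ([0.683520] and E): 1 − (1 − 0.683520)(1 − 0.753897) = 0.922113
Series ([0.984677] and [0.922113]): 0.984677 × 0.922113 = 0.907983
Series (F and G): 0.843032 × 0.765290 = 0.645164
Parallel ([0.907983] and [0.645164]): 1 − (1 − 0.907983)(1 − 0.645164) = 0.9673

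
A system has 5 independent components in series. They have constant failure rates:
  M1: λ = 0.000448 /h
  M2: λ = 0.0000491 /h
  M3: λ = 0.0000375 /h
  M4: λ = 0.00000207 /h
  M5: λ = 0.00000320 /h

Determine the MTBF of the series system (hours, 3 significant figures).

1850

Series of exponential components: λ_sys = Σ λ_i
λ_sys = 0.000448 + 0.0000491 + 0.0000375 + 0.00000207 + 0.00000320 = 5.3987e-04 /h
MTBF = 1 / λ_sys = 1850 h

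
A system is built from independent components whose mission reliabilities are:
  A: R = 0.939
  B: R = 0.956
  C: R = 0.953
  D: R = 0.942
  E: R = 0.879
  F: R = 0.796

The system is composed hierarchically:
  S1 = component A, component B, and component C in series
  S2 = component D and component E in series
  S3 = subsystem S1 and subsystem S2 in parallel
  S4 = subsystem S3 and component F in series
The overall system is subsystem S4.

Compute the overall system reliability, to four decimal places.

Series (A, B, and C): 0.939000 × 0.956000 × 0.953000 = 0.855493
Series (D and E): 0.942000 × 0.879000 = 0.828018
Parallel ([0.855493] and [0.828018]): 1 − (1 − 0.855493)(1 − 0.828018) = 0.975147
Series ([0.975147] and F): 0.975147 × 0.796000 = 0.7762

0.7762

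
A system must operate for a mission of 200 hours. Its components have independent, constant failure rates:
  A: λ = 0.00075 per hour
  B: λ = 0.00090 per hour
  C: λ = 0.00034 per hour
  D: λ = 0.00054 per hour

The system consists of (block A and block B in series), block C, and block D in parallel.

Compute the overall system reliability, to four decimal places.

0.9981

R(A) = exp(−0.00075 × 200) = 0.860708
R(B) = exp(−0.00090 × 200) = 0.835270
R(C) = exp(−0.00034 × 200) = 0.934260
R(D) = exp(−0.00054 × 200) = 0.897628
Series (A and B): 0.860708 × 0.835270 = 0.718924
Parallel ([0.718924], C, and D): 1 − (1 − 0.718924)(1 − 0.934260)(1 − 0.897628) = 0.9981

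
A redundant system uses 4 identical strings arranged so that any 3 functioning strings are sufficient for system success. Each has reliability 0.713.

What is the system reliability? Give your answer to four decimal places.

0.6746

R = Σ_{i=3}^{4} C(4,i) p^i (1−p)^{4−i} with p = 0.713
C(4,3)·0.713^3·0.287^1 = 0.416112
C(4,4)·0.713^4·0.287^0 = 0.258439
Sum = 0.6746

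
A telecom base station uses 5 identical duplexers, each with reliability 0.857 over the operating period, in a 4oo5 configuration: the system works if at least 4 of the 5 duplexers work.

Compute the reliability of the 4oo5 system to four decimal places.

R = Σ_{i=4}^{5} C(5,i) p^i (1−p)^{5−i} with p = 0.857
C(5,4)·0.857^4·0.143^1 = 0.385682
C(5,5)·0.857^5·0.143^0 = 0.462279
Sum = 0.8480

0.8480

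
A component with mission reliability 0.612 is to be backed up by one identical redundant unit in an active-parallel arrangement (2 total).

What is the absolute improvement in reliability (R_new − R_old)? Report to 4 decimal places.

R_before = 0.612
R_after = 1 − (1 − 0.612)^2 = 0.8495
ΔR = 0.8495 − 0.612 = 0.2375

0.2375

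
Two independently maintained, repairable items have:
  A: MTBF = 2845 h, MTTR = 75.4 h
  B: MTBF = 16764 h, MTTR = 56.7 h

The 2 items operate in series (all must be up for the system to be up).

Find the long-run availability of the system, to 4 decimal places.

A(A) = MTBF/(MTBF+MTTR) = 2845/(2845+75.4) = 0.974182
A(B) = MTBF/(MTBF+MTTR) = 16764/(16764+56.7) = 0.996629
Series availability: 0.974182 × 0.996629 = 0.9709

0.9709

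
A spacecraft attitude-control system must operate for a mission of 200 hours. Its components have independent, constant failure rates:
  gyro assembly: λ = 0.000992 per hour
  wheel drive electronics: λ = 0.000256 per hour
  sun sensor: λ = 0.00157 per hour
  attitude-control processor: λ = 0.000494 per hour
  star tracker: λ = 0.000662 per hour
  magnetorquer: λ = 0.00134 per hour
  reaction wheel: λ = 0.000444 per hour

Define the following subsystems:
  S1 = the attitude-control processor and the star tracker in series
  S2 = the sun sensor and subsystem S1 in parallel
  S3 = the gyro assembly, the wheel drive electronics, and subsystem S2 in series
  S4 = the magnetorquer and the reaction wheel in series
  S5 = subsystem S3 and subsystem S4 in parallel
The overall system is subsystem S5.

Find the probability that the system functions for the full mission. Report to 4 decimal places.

0.9207

R(gyro assembly) = exp(−0.000992 × 200) = 0.820042
R(wheel drive electronics) = exp(−0.000256 × 200) = 0.950089
R(sun sensor) = exp(−0.00157 × 200) = 0.730519
R(attitude-control processor) = exp(−0.000494 × 200) = 0.905924
R(star tracker) = exp(−0.000662 × 200) = 0.875991
R(magnetorquer) = exp(−0.00134 × 200) = 0.764908
R(reaction wheel) = exp(−0.000444 × 200) = 0.915029
Series (attitude-control processor and star tracker): 0.905924 × 0.875991 = 0.793581
Parallel (sun sensor and [0.793581]): 1 − (1 − 0.730519)(1 − 0.793581) = 0.944374
Series (gyro assembly, wheel drive electronics, and [0.944374]): 0.820042 × 0.950089 × 0.944374 = 0.735774
Series (magnetorquer and reaction wheel): 0.764908 × 0.915029 = 0.699913
Parallel ([0.735774] and [0.699913]): 1 − (1 − 0.735774)(1 − 0.699913) = 0.9207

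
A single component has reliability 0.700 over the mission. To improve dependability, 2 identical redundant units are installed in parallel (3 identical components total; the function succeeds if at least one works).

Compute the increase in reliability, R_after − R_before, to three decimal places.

0.273

R_before = 0.700
R_after = 1 − (1 − 0.700)^3 = 0.973
ΔR = 0.973 − 0.700 = 0.273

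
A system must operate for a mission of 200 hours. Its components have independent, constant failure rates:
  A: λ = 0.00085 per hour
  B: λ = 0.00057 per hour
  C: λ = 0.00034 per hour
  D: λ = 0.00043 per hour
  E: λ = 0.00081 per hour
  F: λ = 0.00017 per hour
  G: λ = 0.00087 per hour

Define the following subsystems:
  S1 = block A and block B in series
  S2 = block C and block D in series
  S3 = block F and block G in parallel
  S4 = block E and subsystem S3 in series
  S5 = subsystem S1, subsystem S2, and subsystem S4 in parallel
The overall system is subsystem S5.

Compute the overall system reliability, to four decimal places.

R(A) = exp(−0.00085 × 200) = 0.843665
R(B) = exp(−0.00057 × 200) = 0.892258
R(C) = exp(−0.00034 × 200) = 0.934260
R(D) = exp(−0.00043 × 200) = 0.917594
R(E) = exp(−0.00081 × 200) = 0.850441
R(F) = exp(−0.00017 × 200) = 0.966572
R(G) = exp(−0.00087 × 200) = 0.840297
Series (A and B): 0.843665 × 0.892258 = 0.752767
Series (C and D): 0.934260 × 0.917594 = 0.857271
Parallel (F and G): 1 − (1 − 0.966572)(1 − 0.840297) = 0.994661
Series (E and [0.994661]): 0.850441 × 0.994661 = 0.845900
Parallel ([0.752767], [0.857271], and [0.845900]): 1 − (1 − 0.752767)(1 − 0.857271)(1 − 0.845900) = 0.9946

0.9946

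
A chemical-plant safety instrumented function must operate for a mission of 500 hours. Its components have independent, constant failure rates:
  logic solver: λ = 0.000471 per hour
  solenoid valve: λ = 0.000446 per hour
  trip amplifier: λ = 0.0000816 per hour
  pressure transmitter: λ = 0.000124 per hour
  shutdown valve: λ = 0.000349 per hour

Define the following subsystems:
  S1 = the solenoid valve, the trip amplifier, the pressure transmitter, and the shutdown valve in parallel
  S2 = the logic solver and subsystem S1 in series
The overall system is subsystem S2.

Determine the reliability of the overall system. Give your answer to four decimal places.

0.7901

R(logic solver) = exp(−0.000471 × 500) = 0.790176
R(solenoid valve) = exp(−0.000446 × 500) = 0.800115
R(trip amplifier) = exp(−0.0000816 × 500) = 0.960021
R(pressure transmitter) = exp(−0.000124 × 500) = 0.939883
R(shutdown valve) = exp(−0.000349 × 500) = 0.839877
Parallel (solenoid valve, trip amplifier, pressure transmitter, and shutdown valve): 1 − (1 − 0.800115)(1 − 0.960021)(1 − 0.939883)(1 − 0.839877) = 0.999923
Series (logic solver and [0.999923]): 0.790176 × 0.999923 = 0.7901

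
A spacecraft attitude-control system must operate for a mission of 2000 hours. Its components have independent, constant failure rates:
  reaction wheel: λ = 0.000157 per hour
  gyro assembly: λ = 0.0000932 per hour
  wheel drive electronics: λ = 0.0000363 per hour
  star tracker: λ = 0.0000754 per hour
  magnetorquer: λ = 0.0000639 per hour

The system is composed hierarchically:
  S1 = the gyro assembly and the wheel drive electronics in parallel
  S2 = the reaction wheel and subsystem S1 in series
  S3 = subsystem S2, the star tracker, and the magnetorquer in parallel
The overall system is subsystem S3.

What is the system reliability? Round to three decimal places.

0.995

R(reaction wheel) = exp(−0.000157 × 2000) = 0.73052
R(gyro assembly) = exp(−0.0000932 × 2000) = 0.82994
R(wheel drive electronics) = exp(−0.0000363 × 2000) = 0.92997
R(star tracker) = exp(−0.0000754 × 2000) = 0.86002
R(magnetorquer) = exp(−0.0000639 × 2000) = 0.88003
Parallel (gyro assembly and wheel drive electronics): 1 − (1 − 0.82994)(1 − 0.92997) = 0.98809
Series (reaction wheel and [0.98809]): 0.73052 × 0.98809 = 0.72182
Parallel ([0.72182], star tracker, and magnetorquer): 1 − (1 − 0.72182)(1 − 0.86002)(1 − 0.88003) = 0.995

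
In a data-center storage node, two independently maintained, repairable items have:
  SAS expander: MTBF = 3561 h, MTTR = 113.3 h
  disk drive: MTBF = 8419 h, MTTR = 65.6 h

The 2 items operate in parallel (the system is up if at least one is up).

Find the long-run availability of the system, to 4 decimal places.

0.9998

A(SAS expander) = MTBF/(MTBF+MTTR) = 3561/(3561+113.3) = 0.969164
A(disk drive) = MTBF/(MTBF+MTTR) = 8419/(8419+65.6) = 0.992268
Parallel availability: 1 − (1 − 0.969164)(1 − 0.992268) = 0.9998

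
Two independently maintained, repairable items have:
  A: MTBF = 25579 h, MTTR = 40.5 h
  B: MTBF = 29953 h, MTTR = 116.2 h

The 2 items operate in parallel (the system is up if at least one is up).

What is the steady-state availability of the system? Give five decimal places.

A(A) = MTBF/(MTBF+MTTR) = 25579/(25579+40.5) = 0.998419
A(B) = MTBF/(MTBF+MTTR) = 29953/(29953+116.2) = 0.996136
Parallel availability: 1 − (1 − 0.998419)(1 − 0.996136) = 0.99999

0.99999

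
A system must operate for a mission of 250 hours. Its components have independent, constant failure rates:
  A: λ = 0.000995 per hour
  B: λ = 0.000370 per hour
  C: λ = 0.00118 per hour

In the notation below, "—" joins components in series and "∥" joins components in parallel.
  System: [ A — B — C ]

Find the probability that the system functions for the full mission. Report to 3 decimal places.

R(A) = exp(−0.000995 × 250) = 0.77977
R(B) = exp(−0.000370 × 250) = 0.91165
R(C) = exp(−0.00118 × 250) = 0.74453
Series (A, B, and C): 0.77977 × 0.91165 × 0.74453 = 0.529

0.529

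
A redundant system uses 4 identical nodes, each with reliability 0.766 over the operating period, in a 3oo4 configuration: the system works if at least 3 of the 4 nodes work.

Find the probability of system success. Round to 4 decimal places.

0.7650

R = Σ_{i=3}^{4} C(4,i) p^i (1−p)^{4−i} with p = 0.766
C(4,3)·0.766^3·0.234^1 = 0.420690
C(4,4)·0.766^4·0.234^0 = 0.344283
Sum = 0.7650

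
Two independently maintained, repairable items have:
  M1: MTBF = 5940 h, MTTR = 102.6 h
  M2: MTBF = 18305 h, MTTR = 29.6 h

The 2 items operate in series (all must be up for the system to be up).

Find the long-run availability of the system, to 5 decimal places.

0.98143

A(M1) = MTBF/(MTBF+MTTR) = 5940/(5940+102.6) = 0.983021
A(M2) = MTBF/(MTBF+MTTR) = 18305/(18305+29.6) = 0.998386
Series availability: 0.983021 × 0.998386 = 0.98143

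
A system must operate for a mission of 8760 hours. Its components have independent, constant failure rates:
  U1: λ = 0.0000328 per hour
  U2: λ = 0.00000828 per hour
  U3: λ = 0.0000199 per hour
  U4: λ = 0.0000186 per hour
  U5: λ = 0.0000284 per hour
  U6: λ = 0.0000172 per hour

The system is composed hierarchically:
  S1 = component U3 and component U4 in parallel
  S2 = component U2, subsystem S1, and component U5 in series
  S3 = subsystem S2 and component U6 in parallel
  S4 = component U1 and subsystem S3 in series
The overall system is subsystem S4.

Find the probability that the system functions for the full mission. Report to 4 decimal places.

R(U1) = exp(−0.0000328 × 8760) = 0.750266
R(U2) = exp(−0.00000828 × 8760) = 0.930035
R(U3) = exp(−0.0000199 × 8760) = 0.840025
R(U4) = exp(−0.0000186 × 8760) = 0.849646
R(U5) = exp(−0.0000284 × 8760) = 0.779748
R(U6) = exp(−0.0000172 × 8760) = 0.860130
Parallel (U3 and U4): 1 − (1 − 0.840025)(1 − 0.849646) = 0.975947
Series (U2, [0.975947], and U5): 0.930035 × 0.975947 × 0.779748 = 0.707750
Parallel ([0.707750] and U6): 1 − (1 − 0.707750)(1 − 0.860130) = 0.959123
Series (U1 and [0.959123]): 0.750266 × 0.959123 = 0.7196

0.7196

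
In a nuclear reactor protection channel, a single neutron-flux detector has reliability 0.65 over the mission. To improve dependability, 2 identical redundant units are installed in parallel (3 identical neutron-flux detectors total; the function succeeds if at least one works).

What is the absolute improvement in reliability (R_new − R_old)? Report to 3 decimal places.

R_before = 0.65
R_after = 1 − (1 − 0.65)^3 = 0.957
ΔR = 0.957 − 0.65 = 0.307

0.307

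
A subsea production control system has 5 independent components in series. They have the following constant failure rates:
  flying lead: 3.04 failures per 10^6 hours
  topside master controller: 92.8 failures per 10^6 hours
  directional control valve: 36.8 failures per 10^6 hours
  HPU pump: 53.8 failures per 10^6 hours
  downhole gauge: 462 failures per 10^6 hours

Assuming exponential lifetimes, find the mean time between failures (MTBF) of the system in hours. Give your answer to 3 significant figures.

Series of exponential components: λ_sys = Σ λ_i
λ_sys = 0.00000304 + 0.0000928 + 0.0000368 + 0.0000538 + 0.000462 = 6.4844e-04 /h
MTBF = 1 / λ_sys = 1540 h

1540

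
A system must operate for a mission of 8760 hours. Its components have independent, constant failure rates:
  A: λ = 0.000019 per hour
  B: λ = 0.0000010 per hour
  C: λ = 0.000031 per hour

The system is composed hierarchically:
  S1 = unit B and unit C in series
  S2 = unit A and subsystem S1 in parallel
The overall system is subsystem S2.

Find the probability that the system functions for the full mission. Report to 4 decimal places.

0.9625

R(A) = exp(−0.000019 × 8760) = 0.846674
R(B) = exp(−0.0000010 × 8760) = 0.991278
R(C) = exp(−0.000031 × 8760) = 0.762190
Series (B and C): 0.991278 × 0.762190 = 0.755542
Parallel (A and [0.755542]): 1 − (1 − 0.846674)(1 − 0.755542) = 0.9625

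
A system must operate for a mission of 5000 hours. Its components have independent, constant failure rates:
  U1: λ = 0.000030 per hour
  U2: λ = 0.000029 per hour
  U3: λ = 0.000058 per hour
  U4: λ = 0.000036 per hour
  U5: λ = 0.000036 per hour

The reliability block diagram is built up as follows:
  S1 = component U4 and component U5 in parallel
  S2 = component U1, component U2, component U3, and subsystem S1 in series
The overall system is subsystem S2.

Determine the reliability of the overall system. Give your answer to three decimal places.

0.542

R(U1) = exp(−0.000030 × 5000) = 0.86071
R(U2) = exp(−0.000029 × 5000) = 0.86502
R(U3) = exp(−0.000058 × 5000) = 0.74826
R(U4) = exp(−0.000036 × 5000) = 0.83527
R(U5) = exp(−0.000036 × 5000) = 0.83527
Parallel (U4 and U5): 1 − (1 − 0.83527)(1 − 0.83527) = 0.97286
Series (U1, U2, U3, and [0.97286]): 0.86071 × 0.86502 × 0.74826 × 0.97286 = 0.542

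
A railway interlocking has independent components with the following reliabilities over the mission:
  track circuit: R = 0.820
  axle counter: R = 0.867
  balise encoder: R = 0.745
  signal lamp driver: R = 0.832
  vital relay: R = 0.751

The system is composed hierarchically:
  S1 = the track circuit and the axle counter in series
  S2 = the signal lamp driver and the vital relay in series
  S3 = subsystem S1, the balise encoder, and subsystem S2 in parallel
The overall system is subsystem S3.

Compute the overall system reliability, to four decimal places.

0.9723

Series (track circuit and axle counter): 0.820000 × 0.867000 = 0.710940
Series (signal lamp driver and vital relay): 0.832000 × 0.751000 = 0.624832
Parallel ([0.710940], balise encoder, and [0.624832]): 1 − (1 − 0.710940)(1 − 0.745000)(1 − 0.624832) = 0.9723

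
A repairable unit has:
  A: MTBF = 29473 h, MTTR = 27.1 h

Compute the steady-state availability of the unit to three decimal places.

0.999

A(A) = MTBF/(MTBF+MTTR) = 29473/(29473+27.1) = 0.999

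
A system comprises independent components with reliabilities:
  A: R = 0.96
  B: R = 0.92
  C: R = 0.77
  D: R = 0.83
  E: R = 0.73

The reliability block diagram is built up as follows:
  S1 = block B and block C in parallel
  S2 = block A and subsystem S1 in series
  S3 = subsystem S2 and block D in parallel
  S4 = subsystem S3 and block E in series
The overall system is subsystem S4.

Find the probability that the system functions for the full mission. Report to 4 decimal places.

Parallel (B and C): 1 − (1 − 0.920000)(1 − 0.770000) = 0.981600
Series (A and [0.981600]): 0.960000 × 0.981600 = 0.942336
Parallel ([0.942336] and D): 1 − (1 − 0.942336)(1 − 0.830000) = 0.990197
Series ([0.990197] and E): 0.990197 × 0.730000 = 0.7228

0.7228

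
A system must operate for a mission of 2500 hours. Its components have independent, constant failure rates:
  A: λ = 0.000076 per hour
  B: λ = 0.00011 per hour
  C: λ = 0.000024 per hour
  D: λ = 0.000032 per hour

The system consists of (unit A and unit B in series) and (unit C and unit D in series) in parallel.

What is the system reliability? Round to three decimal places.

0.951

R(A) = exp(−0.000076 × 2500) = 0.82696
R(B) = exp(−0.00011 × 2500) = 0.75957
R(C) = exp(−0.000024 × 2500) = 0.94176
R(D) = exp(−0.000032 × 2500) = 0.92312
Series (A and B): 0.82696 × 0.75957 = 0.62813
Series (C and D): 0.94176 × 0.92312 = 0.86936
Parallel ([0.62813] and [0.86936]): 1 − (1 − 0.62813)(1 − 0.86936) = 0.951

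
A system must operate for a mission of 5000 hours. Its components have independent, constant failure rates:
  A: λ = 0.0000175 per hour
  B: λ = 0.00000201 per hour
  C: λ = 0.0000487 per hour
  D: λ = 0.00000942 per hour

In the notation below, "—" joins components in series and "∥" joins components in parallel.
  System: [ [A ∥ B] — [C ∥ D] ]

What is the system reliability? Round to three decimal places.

R(A) = exp(−0.0000175 × 5000) = 0.91622
R(B) = exp(−0.00000201 × 5000) = 0.99000
R(C) = exp(−0.0000487 × 5000) = 0.78388
R(D) = exp(−0.00000942 × 5000) = 0.95399
Parallel (A and B): 1 − (1 − 0.91622)(1 − 0.99000) = 0.99916
Parallel (C and D): 1 − (1 − 0.78388)(1 − 0.95399) = 0.99006
Series ([0.99916] and [0.99006]): 0.99916 × 0.99006 = 0.989

0.989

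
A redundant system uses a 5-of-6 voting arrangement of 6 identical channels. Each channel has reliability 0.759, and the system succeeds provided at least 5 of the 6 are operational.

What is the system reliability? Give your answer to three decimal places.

0.555

R = Σ_{i=5}^{6} C(6,i) p^i (1−p)^{6−i} with p = 0.759
C(6,5)·0.759^5·0.241^1 = 0.36423
C(6,6)·0.759^6·0.241^0 = 0.19118
Sum = 0.555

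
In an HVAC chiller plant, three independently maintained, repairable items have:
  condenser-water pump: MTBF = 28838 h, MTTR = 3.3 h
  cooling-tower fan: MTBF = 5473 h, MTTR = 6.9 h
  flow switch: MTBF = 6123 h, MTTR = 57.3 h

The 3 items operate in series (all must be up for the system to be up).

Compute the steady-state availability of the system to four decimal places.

0.9894

A(condenser-water pump) = MTBF/(MTBF+MTTR) = 28838/(28838+3.3) = 0.999886
A(cooling-tower fan) = MTBF/(MTBF+MTTR) = 5473/(5473+6.9) = 0.998741
A(flow switch) = MTBF/(MTBF+MTTR) = 6123/(6123+57.3) = 0.990729
Series availability: 0.999886 × 0.998741 × 0.990729 = 0.9894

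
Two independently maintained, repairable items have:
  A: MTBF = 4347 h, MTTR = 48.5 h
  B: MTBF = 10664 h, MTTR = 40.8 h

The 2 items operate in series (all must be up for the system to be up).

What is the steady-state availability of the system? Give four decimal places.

0.9852

A(A) = MTBF/(MTBF+MTTR) = 4347/(4347+48.5) = 0.988966
A(B) = MTBF/(MTBF+MTTR) = 10664/(10664+40.8) = 0.996189
Series availability: 0.988966 × 0.996189 = 0.9852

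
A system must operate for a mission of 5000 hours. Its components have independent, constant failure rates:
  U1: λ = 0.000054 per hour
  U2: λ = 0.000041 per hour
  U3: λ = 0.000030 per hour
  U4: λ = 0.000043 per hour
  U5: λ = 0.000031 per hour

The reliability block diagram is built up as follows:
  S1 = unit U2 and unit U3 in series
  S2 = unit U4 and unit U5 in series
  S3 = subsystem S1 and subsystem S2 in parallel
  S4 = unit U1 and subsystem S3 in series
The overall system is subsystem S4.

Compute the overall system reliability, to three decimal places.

0.693

R(U1) = exp(−0.000054 × 5000) = 0.76338
R(U2) = exp(−0.000041 × 5000) = 0.81465
R(U3) = exp(−0.000030 × 5000) = 0.86071
R(U4) = exp(−0.000043 × 5000) = 0.80654
R(U5) = exp(−0.000031 × 5000) = 0.85642
Series (U2 and U3): 0.81465 × 0.86071 = 0.70118
Series (U4 and U5): 0.80654 × 0.85642 = 0.69074
Parallel ([0.70118] and [0.69074]): 1 − (1 − 0.70118)(1 − 0.69074) = 0.90759
Series (U1 and [0.90759]): 0.76338 × 0.90759 = 0.693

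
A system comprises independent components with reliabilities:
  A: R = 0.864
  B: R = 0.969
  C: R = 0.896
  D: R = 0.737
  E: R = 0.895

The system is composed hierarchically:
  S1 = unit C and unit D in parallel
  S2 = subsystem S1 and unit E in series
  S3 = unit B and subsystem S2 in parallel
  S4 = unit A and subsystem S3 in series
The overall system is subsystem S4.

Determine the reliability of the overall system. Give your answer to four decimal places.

Parallel (C and D): 1 − (1 − 0.896000)(1 − 0.737000) = 0.972648
Series ([0.972648] and E): 0.972648 × 0.895000 = 0.870520
Parallel (B and [0.870520]): 1 − (1 − 0.969000)(1 − 0.870520) = 0.995986
Series (A and [0.995986]): 0.864000 × 0.995986 = 0.8605

0.8605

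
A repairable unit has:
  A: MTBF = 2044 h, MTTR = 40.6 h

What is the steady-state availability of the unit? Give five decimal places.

0.98052

A(A) = MTBF/(MTBF+MTTR) = 2044/(2044+40.6) = 0.98052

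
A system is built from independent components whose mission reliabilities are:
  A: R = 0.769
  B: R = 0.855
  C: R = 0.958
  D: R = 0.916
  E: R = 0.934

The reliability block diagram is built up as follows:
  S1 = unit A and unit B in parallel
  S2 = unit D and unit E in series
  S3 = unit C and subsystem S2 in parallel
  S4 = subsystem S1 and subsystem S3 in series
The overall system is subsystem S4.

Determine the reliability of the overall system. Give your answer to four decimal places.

0.9606

Parallel (A and B): 1 − (1 − 0.769000)(1 − 0.855000) = 0.966505
Series (D and E): 0.916000 × 0.934000 = 0.855544
Parallel (C and [0.855544]): 1 − (1 − 0.958000)(1 − 0.855544) = 0.993933
Series ([0.966505] and [0.993933]): 0.966505 × 0.993933 = 0.9606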